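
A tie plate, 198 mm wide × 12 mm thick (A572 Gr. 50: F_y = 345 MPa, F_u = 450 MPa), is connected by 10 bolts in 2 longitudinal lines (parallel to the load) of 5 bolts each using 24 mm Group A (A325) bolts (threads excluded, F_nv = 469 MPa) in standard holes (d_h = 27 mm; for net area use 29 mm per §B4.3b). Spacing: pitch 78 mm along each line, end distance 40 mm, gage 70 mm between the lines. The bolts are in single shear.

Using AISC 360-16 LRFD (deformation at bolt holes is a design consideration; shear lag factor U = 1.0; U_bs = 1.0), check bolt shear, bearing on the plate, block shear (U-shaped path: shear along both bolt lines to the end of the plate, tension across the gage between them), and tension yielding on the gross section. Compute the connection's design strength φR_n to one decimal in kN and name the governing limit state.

Bolt shear: A_b = π(24)²/4 = 452.39 mm². φR_n = 0.75 × 469 × 452.39 × 10 × 1 = 1591.3 kN.
Bearing (12 mm plate, F_u = 450 MPa): end bolts L_c = 40 − 27/2 = 26.5, R_n = min(1.2×26.5×12×450, 2.4×24×12×450) = 171.72 kN/bolt; interior L_c = 78 − 27 = 51, R_n = 311.04 kN/bolt. φR_n = 0.75 × (2×171.72 + 8×311.04) = 2123.8 kN.
Block shear: shear path 2×[40+4×78] = 2×352 mm, A_gv = 8448, A_nv = 2×(352 − 4.5×29)×12 = 5316 mm²; tension across gage: (70 − 1×29)×12 = 492 mm². R_n = min(0.6×450×5316, 0.6×345×8448) + 1.0×450×492 = min(1435.3, 1748.7) + 221.4 = 1656.7 kN. φR_n = 0.75 × 1656.7 = 1242.5 kN.
Tension yield (gross): A_g = 198×12 = 2376 mm². φR_n = 0.90 × 345 × 2376 = 737.7 kN.
Governing: min(1591.3, 2123.8, 1242.5, 737.7) = 737.7 kN → gross-section yield.

737.7 kN (gross-section yield governs)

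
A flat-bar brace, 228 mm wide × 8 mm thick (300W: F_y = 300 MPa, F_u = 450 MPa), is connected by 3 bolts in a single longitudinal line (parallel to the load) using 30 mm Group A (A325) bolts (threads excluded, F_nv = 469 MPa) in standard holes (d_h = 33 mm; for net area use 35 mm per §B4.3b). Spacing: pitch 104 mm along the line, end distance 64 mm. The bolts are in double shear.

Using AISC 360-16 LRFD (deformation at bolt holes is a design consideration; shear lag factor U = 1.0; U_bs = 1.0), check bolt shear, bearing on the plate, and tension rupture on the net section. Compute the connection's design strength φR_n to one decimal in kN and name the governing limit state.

Bolt shear: A_b = π(30)²/4 = 706.86 mm². φR_n = 0.75 × 469 × 706.86 × 3 × 2 = 1491.8 kN.
Bearing (8 mm plate, F_u = 450 MPa): end bolts L_c = 64 − 33/2 = 47.5, R_n = min(1.2×47.5×8×450, 2.4×30×8×450) = 205.2 kN/bolt; interior L_c = 104 − 33 = 71, R_n = 259.2 kN/bolt. φR_n = 0.75 × (1×205.2 + 2×259.2) = 542.7 kN.
Tension rupture (net): A_n = (228 − 1×35)×8 = 1544 mm² (U = 1.0, A_e = A_n). φR_n = 0.75 × 450 × 1544 = 521.1 kN.
Governing: min(1491.8, 542.7, 521.1) = 521.1 kN → net-section rupture.

521.1 kN (net-section rupture governs)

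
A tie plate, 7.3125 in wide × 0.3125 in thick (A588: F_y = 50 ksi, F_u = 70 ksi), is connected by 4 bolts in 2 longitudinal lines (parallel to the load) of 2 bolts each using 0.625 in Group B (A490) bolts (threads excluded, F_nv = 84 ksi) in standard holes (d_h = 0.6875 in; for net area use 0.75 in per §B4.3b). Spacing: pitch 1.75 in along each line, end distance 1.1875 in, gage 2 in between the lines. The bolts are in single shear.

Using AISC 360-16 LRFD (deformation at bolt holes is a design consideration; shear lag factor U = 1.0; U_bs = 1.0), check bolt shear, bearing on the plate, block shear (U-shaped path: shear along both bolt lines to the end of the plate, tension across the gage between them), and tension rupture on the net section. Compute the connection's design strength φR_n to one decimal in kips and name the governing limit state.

Bolt shear: A_b = π(0.625)²/4 = 0.3068 in². φR_n = 0.75 × 84 × 0.3068 × 4 × 1 = 77.3 kips.
Bearing (0.3125 in plate, F_u = 70 ksi): end bolts L_c = 1.1875 − 0.6875/2 = 0.84375, R_n = min(1.2×0.84375×0.3125×70, 2.4×0.625×0.3125×70) = 22.148 kips/bolt; interior L_c = 1.75 − 0.6875 = 1.0625, R_n = 27.891 kips/bolt. φR_n = 0.75 × (2×22.148 + 2×27.891) = 75.1 kips.
Block shear: shear path 2×[1.1875+1×1.75] = 2×2.9375 in, A_gv = 1.8359, A_nv = 2×(2.9375 − 1.5×0.75)×0.3125 = 1.1328 in²; tension across gage: (2 − 1×0.75)×0.3125 = 0.39063 in². R_n = min(0.6×70×1.1328, 0.6×50×1.8359) + 1.0×70×0.39063 = min(47.578, 55.077) + 27.344 = 74.922 kips. φR_n = 0.75 × 74.922 = 56.2 kips.
Tension rupture (net): A_n = (7.3125 − 2×0.75)×0.3125 = 1.8164 in² (U = 1.0, A_e = A_n). φR_n = 0.75 × 70 × 1.8164 = 95.4 kips.
Governing: min(77.3, 75.1, 56.2, 95.4) = 56.2 kips → block shear.

56.2 kips (block shear governs)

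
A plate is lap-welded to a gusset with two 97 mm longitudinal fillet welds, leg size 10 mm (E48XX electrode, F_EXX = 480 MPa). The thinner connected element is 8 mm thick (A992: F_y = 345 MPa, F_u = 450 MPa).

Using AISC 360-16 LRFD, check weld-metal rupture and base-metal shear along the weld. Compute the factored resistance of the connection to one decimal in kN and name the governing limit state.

Weld metal: throat = 0.707×10 = 7.07 mm, L = 2×97 = 194 mm. φR_n = 0.75 × 0.6 × 480 × 7.07 × 194 = 296.3 kN.
Base metal shear (8 mm plate): yield φR_n = 1.0×0.6×345×8×194 = 321.3 kN; rupture φR_n = 0.75×0.6×450×8×194 = 314.3 kN; take 314.3 kN (rupture).
Governing: min(296.3, 314.3) = 296.3 kN → weld metal.

296.3 kN (weld metal governs)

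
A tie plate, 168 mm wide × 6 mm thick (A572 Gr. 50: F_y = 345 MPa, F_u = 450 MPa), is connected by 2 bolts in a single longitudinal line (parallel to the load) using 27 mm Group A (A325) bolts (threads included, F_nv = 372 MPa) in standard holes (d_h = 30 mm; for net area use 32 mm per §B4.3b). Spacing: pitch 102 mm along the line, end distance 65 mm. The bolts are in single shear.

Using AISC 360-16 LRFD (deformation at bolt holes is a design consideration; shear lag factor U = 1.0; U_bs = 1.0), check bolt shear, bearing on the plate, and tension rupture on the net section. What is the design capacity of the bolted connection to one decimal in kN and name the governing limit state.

Bolt shear: A_b = π(27)²/4 = 572.56 mm². φR_n = 0.75 × 372 × 572.56 × 2 × 1 = 319.5 kN.
Bearing (6 mm plate, F_u = 450 MPa): end bolts L_c = 65 − 30/2 = 50, R_n = min(1.2×50×6×450, 2.4×27×6×450) = 162 kN/bolt; interior L_c = 102 − 30 = 72, R_n = 174.96 kN/bolt. φR_n = 0.75 × (1×162 + 1×174.96) = 252.7 kN.
Tension rupture (net): A_n = (168 − 1×32)×6 = 816 mm² (U = 1.0, A_e = A_n). φR_n = 0.75 × 450 × 816 = 275.4 kN.
Governing: min(319.5, 252.7, 275.4) = 252.7 kN → bearing.

252.7 kN (bearing governs)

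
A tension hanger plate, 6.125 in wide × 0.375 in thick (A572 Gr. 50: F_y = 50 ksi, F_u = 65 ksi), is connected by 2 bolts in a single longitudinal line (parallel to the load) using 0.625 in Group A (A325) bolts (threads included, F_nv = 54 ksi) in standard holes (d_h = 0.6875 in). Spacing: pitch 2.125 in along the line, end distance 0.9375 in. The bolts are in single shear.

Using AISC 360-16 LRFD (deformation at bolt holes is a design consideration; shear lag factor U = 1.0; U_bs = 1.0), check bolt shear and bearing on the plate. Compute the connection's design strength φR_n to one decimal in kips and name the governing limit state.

24.9 kips (bolt shear governs)

Bolt shear: A_b = π(0.625)²/4 = 0.3068 in². φR_n = 0.75 × 54 × 0.3068 × 2 × 1 = 24.9 kips.
Bearing (0.375 in plate, F_u = 65 ksi): end bolts L_c = 0.9375 − 0.6875/2 = 0.59375, R_n = min(1.2×0.59375×0.375×65, 2.4×0.625×0.375×65) = 17.367 kips/bolt; interior L_c = 2.125 − 0.6875 = 1.4375, R_n = 36.563 kips/bolt. φR_n = 0.75 × (1×17.367 + 1×36.563) = 40.4 kips.
Governing: min(24.9, 40.4) = 24.9 kips → bolt shear.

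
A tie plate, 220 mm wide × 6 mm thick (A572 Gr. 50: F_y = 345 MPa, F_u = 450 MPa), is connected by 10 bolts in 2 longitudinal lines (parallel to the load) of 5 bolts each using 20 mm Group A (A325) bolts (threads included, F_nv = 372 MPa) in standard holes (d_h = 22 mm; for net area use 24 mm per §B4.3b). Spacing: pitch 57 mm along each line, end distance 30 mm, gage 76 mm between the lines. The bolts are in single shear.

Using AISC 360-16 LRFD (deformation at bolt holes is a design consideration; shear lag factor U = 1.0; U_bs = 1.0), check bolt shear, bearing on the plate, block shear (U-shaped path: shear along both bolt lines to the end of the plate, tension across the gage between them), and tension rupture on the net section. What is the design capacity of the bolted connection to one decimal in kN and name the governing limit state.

Bolt shear: A_b = π(20)²/4 = 314.16 mm². φR_n = 0.75 × 372 × 314.16 × 10 × 1 = 876.5 kN.
Bearing (6 mm plate, F_u = 450 MPa): end bolts L_c = 30 − 22/2 = 19, R_n = min(1.2×19×6×450, 2.4×20×6×450) = 61.56 kN/bolt; interior L_c = 57 − 22 = 35, R_n = 113.4 kN/bolt. φR_n = 0.75 × (2×61.56 + 8×113.4) = 772.7 kN.
Block shear: shear path 2×[30+4×57] = 2×258 mm, A_gv = 3096, A_nv = 2×(258 − 4.5×24)×6 = 1800 mm²; tension across gage: (76 − 1×24)×6 = 312 mm². R_n = min(0.6×450×1800, 0.6×345×3096) + 1.0×450×312 = min(486, 640.87) + 140.4 = 626.4 kN. φR_n = 0.75 × 626.4 = 469.8 kN.
Tension rupture (net): A_n = (220 − 2×24)×6 = 1032 mm² (U = 1.0, A_e = A_n). φR_n = 0.75 × 450 × 1032 = 348.3 kN.
Governing: min(876.5, 772.7, 469.8, 348.3) = 348.3 kN → net-section rupture.

348.3 kN (net-section rupture governs)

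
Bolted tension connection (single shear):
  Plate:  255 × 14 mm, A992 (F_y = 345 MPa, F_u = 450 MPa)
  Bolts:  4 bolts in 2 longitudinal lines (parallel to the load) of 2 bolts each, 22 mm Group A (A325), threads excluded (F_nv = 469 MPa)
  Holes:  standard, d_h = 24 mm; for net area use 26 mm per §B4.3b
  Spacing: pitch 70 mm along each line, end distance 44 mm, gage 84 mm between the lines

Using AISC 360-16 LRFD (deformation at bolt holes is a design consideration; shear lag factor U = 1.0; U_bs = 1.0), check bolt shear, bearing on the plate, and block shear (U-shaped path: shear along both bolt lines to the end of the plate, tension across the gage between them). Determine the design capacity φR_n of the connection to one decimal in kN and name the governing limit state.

534.8 kN (bolt shear governs)

Bolt shear: A_b = π(22)²/4 = 380.13 mm². φR_n = 0.75 × 469 × 380.13 × 4 × 1 = 534.8 kN.
Bearing (14 mm plate, F_u = 450 MPa): end bolts L_c = 44 − 24/2 = 32, R_n = min(1.2×32×14×450, 2.4×22×14×450) = 241.92 kN/bolt; interior L_c = 70 − 24 = 46, R_n = 332.64 kN/bolt. φR_n = 0.75 × (2×241.92 + 2×332.64) = 861.8 kN.
Block shear: shear path 2×[44+1×70] = 2×114 mm, A_gv = 3192, A_nv = 2×(114 − 1.5×26)×14 = 2100 mm²; tension across gage: (84 − 1×26)×14 = 812 mm². R_n = min(0.6×450×2100, 0.6×345×3192) + 1.0×450×812 = min(567, 660.74) + 365.4 = 932.4 kN. φR_n = 0.75 × 932.4 = 699.3 kN.
Governing: min(534.8, 861.8, 699.3) = 534.8 kN → bolt shear.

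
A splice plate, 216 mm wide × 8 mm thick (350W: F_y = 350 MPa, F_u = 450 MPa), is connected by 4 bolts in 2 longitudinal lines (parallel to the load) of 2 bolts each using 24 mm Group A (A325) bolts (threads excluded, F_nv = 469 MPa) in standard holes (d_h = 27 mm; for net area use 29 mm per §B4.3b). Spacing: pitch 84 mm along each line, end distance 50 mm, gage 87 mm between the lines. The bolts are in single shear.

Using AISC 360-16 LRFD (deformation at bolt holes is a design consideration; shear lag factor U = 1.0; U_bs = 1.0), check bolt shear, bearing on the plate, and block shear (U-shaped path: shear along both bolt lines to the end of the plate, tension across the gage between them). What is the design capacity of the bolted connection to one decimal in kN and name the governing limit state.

Bolt shear: A_b = π(24)²/4 = 452.39 mm². φR_n = 0.75 × 469 × 452.39 × 4 × 1 = 636.5 kN.
Bearing (8 mm plate, F_u = 450 MPa): end bolts L_c = 50 − 27/2 = 36.5, R_n = min(1.2×36.5×8×450, 2.4×24×8×450) = 157.68 kN/bolt; interior L_c = 84 − 27 = 57, R_n = 207.36 kN/bolt. φR_n = 0.75 × (2×157.68 + 2×207.36) = 547.6 kN.
Block shear: shear path 2×[50+1×84] = 2×134 mm, A_gv = 2144, A_nv = 2×(134 − 1.5×29)×8 = 1448 mm²; tension across gage: (87 − 1×29)×8 = 464 mm². R_n = min(0.6×450×1448, 0.6×350×2144) + 1.0×450×464 = min(390.96, 450.24) + 208.8 = 599.76 kN. φR_n = 0.75 × 599.76 = 449.8 kN.
Governing: min(636.5, 547.6, 449.8) = 449.8 kN → block shear.

449.8 kN (block shear governs)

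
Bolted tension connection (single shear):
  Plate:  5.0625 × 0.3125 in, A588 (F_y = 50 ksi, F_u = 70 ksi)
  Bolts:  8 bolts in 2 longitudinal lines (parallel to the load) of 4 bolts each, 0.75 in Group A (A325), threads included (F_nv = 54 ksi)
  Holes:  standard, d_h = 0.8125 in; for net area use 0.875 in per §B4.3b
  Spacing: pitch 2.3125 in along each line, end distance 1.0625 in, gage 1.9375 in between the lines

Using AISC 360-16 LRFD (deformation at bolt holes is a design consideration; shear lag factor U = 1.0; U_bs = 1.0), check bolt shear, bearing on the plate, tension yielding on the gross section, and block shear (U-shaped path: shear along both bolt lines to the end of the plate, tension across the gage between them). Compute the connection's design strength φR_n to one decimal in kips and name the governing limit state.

71.2 kips (gross-section yield governs)

Bolt shear: A_b = π(0.75)²/4 = 0.44179 in². φR_n = 0.75 × 54 × 0.44179 × 8 × 1 = 143.1 kips.
Bearing (0.3125 in plate, F_u = 70 ksi): end bolts L_c = 1.0625 − 0.8125/2 = 0.65625, R_n = min(1.2×0.65625×0.3125×70, 2.4×0.75×0.3125×70) = 17.227 kips/bolt; interior L_c = 2.3125 − 0.8125 = 1.5, R_n = 39.375 kips/bolt. φR_n = 0.75 × (2×17.227 + 6×39.375) = 203.0 kips.
Tension yield (gross): A_g = 5.0625×0.3125 = 1.582 in². φR_n = 0.90 × 50 × 1.582 = 71.2 kips.
Block shear: shear path 2×[1.0625+3×2.3125] = 2×8 in, A_gv = 5, A_nv = 2×(8 − 3.5×0.875)×0.3125 = 3.0859 in²; tension across gage: (1.9375 − 1×0.875)×0.3125 = 0.33203 in². R_n = min(0.6×70×3.0859, 0.6×50×5) + 1.0×70×0.33203 = min(129.61, 150) + 23.242 = 152.85 kips. φR_n = 0.75 × 152.85 = 114.6 kips.
Governing: min(143.1, 203.0, 71.2, 114.6) = 71.2 kips → gross-section yield.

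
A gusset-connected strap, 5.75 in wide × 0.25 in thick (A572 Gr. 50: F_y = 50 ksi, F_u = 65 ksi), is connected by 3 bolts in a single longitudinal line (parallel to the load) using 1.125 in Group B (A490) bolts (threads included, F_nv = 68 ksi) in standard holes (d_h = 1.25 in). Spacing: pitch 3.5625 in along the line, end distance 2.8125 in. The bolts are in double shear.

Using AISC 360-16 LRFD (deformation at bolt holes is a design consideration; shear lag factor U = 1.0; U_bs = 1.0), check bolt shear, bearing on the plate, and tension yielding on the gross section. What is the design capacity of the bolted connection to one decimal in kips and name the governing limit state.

Bolt shear: A_b = π(1.125)²/4 = 0.99402 in². φR_n = 0.75 × 68 × 0.99402 × 3 × 2 = 304.2 kips.
Bearing (0.25 in plate, F_u = 65 ksi): end bolts L_c = 2.8125 − 1.25/2 = 2.1875, R_n = min(1.2×2.1875×0.25×65, 2.4×1.125×0.25×65) = 42.656 kips/bolt; interior L_c = 3.5625 − 1.25 = 2.3125, R_n = 43.875 kips/bolt. φR_n = 0.75 × (1×42.656 + 2×43.875) = 97.8 kips.
Tension yield (gross): A_g = 5.75×0.25 = 1.4375 in². φR_n = 0.90 × 50 × 1.4375 = 64.7 kips.
Governing: min(304.2, 97.8, 64.7) = 64.7 kips → gross-section yield.

64.7 kips (gross-section yield governs)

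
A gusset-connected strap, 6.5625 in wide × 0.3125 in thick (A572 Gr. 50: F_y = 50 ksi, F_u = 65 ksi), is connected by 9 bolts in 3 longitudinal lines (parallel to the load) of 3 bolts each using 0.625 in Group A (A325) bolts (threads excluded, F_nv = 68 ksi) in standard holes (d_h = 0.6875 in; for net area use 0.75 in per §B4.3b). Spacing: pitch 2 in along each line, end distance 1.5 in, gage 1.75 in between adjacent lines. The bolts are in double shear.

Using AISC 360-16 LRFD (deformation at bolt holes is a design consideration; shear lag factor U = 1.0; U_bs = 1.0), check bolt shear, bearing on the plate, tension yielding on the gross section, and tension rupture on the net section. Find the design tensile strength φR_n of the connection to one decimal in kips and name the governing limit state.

65.7 kips (net-section rupture governs)

Bolt shear: A_b = π(0.625)²/4 = 0.3068 in². φR_n = 0.75 × 68 × 0.3068 × 9 × 2 = 281.6 kips.
Bearing (0.3125 in plate, F_u = 65 ksi): end bolts L_c = 1.5 − 0.6875/2 = 1.15625, R_n = min(1.2×1.15625×0.3125×65, 2.4×0.625×0.3125×65) = 28.184 kips/bolt; interior L_c = 2 − 0.6875 = 1.3125, R_n = 30.469 kips/bolt. φR_n = 0.75 × (3×28.184 + 6×30.469) = 200.5 kips.
Tension yield (gross): A_g = 6.5625×0.3125 = 2.0508 in². φR_n = 0.90 × 50 × 2.0508 = 92.3 kips.
Tension rupture (net): A_n = (6.5625 − 3×0.75)×0.3125 = 1.3477 in² (U = 1.0, A_e = A_n). φR_n = 0.75 × 65 × 1.3477 = 65.7 kips.
Governing: min(281.6, 200.5, 92.3, 65.7) = 65.7 kips → net-section rupture.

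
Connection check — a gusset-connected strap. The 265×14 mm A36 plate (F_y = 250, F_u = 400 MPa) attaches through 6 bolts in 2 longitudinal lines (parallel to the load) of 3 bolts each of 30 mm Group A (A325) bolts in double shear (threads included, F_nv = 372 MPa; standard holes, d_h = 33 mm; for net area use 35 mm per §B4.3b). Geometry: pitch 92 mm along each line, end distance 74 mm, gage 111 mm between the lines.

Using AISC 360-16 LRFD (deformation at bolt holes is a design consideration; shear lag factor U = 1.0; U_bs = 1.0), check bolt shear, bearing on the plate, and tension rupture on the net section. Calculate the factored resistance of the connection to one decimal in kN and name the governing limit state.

Bolt shear: A_b = π(30)²/4 = 706.86 mm². φR_n = 0.75 × 372 × 706.86 × 6 × 2 = 2366.6 kN.
Bearing (14 mm plate, F_u = 400 MPa): end bolts L_c = 74 − 33/2 = 57.5, R_n = min(1.2×57.5×14×400, 2.4×30×14×400) = 386.4 kN/bolt; interior L_c = 92 − 33 = 59, R_n = 396.48 kN/bolt. φR_n = 0.75 × (2×386.4 + 4×396.48) = 1769.0 kN.
Tension rupture (net): A_n = (265 − 2×35)×14 = 2730 mm² (U = 1.0, A_e = A_n). φR_n = 0.75 × 400 × 2730 = 819.0 kN.
Governing: min(2366.6, 1769.0, 819.0) = 819.0 kN → net-section rupture.

819.0 kN (net-section rupture governs)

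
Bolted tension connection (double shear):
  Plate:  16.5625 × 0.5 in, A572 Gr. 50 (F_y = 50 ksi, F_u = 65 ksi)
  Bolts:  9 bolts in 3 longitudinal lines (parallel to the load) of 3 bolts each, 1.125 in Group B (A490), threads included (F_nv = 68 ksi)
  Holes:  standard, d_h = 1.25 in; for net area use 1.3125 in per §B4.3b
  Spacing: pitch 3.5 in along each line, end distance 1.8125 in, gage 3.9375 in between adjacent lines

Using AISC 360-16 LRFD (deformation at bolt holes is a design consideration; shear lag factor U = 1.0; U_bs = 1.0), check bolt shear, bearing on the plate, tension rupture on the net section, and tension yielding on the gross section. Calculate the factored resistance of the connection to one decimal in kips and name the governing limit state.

Bolt shear: A_b = π(1.125)²/4 = 0.99402 in². φR_n = 0.75 × 68 × 0.99402 × 9 × 2 = 912.5 kips.
Bearing (0.5 in plate, F_u = 65 ksi): end bolts L_c = 1.8125 − 1.25/2 = 1.1875, R_n = min(1.2×1.1875×0.5×65, 2.4×1.125×0.5×65) = 46.313 kips/bolt; interior L_c = 3.5 − 1.25 = 2.25, R_n = 87.75 kips/bolt. φR_n = 0.75 × (3×46.313 + 6×87.75) = 499.1 kips.
Tension rupture (net): A_n = (16.5625 − 3×1.3125)×0.5 = 6.3125 in² (U = 1.0, A_e = A_n). φR_n = 0.75 × 65 × 6.3125 = 307.7 kips.
Tension yield (gross): A_g = 16.5625×0.5 = 8.2813 in². φR_n = 0.90 × 50 × 8.2813 = 372.7 kips.
Governing: min(912.5, 499.1, 307.7, 372.7) = 307.7 kips → net-section rupture.

307.7 kips (net-section rupture governs)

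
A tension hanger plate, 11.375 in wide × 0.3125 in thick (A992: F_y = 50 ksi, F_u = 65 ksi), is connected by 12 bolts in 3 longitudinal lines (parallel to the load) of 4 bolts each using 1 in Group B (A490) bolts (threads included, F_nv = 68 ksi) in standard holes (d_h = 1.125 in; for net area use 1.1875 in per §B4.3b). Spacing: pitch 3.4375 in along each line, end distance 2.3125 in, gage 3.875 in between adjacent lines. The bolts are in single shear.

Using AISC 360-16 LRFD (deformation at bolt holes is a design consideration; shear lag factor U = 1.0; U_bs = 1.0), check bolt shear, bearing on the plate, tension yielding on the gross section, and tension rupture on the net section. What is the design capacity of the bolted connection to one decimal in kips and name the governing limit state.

119.0 kips (net-section rupture governs)

Bolt shear: A_b = π(1)²/4 = 0.7854 in². φR_n = 0.75 × 68 × 0.7854 × 12 × 1 = 480.7 kips.
Bearing (0.3125 in plate, F_u = 65 ksi): end bolts L_c = 2.3125 − 1.125/2 = 1.75, R_n = min(1.2×1.75×0.3125×65, 2.4×1×0.3125×65) = 42.656 kips/bolt; interior L_c = 3.4375 − 1.125 = 2.3125, R_n = 48.75 kips/bolt. φR_n = 0.75 × (3×42.656 + 9×48.75) = 425.0 kips.
Tension yield (gross): A_g = 11.375×0.3125 = 3.5547 in². φR_n = 0.90 × 50 × 3.5547 = 160.0 kips.
Tension rupture (net): A_n = (11.375 − 3×1.1875)×0.3125 = 2.4414 in² (U = 1.0, A_e = A_n). φR_n = 0.75 × 65 × 2.4414 = 119.0 kips.
Governing: min(480.7, 425.0, 160.0, 119.0) = 119.0 kips → net-section rupture.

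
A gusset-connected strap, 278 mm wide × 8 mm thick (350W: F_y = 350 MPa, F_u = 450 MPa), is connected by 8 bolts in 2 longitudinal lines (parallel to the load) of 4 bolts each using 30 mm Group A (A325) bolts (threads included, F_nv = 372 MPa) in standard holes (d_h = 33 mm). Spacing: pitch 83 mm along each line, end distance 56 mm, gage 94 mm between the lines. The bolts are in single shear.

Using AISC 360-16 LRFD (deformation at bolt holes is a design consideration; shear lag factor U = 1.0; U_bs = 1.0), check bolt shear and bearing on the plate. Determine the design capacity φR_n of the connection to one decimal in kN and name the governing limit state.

Bolt shear: A_b = π(30)²/4 = 706.86 mm². φR_n = 0.75 × 372 × 706.86 × 8 × 1 = 1577.7 kN.
Bearing (8 mm plate, F_u = 450 MPa): end bolts L_c = 56 − 33/2 = 39.5, R_n = min(1.2×39.5×8×450, 2.4×30×8×450) = 170.64 kN/bolt; interior L_c = 83 − 33 = 50, R_n = 216 kN/bolt. φR_n = 0.75 × (2×170.64 + 6×216) = 1228.0 kN.
Governing: min(1577.7, 1228.0) = 1228.0 kN → bearing.

1228.0 kN (bearing governs)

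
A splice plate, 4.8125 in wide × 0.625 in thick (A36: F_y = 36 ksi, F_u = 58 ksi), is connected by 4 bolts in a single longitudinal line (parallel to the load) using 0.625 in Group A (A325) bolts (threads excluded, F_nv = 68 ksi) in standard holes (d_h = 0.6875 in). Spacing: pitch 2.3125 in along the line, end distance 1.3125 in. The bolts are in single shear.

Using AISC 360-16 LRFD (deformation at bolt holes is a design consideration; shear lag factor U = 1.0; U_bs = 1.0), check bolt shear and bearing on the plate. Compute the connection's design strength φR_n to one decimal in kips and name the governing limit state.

62.6 kips (bolt shear governs)

Bolt shear: A_b = π(0.625)²/4 = 0.3068 in². φR_n = 0.75 × 68 × 0.3068 × 4 × 1 = 62.6 kips.
Bearing (0.625 in plate, F_u = 58 ksi): end bolts L_c = 1.3125 − 0.6875/2 = 0.96875, R_n = min(1.2×0.96875×0.625×58, 2.4×0.625×0.625×58) = 42.141 kips/bolt; interior L_c = 2.3125 − 0.6875 = 1.625, R_n = 54.375 kips/bolt. φR_n = 0.75 × (1×42.141 + 3×54.375) = 153.9 kips.
Governing: min(62.6, 153.9) = 62.6 kips → bolt shear.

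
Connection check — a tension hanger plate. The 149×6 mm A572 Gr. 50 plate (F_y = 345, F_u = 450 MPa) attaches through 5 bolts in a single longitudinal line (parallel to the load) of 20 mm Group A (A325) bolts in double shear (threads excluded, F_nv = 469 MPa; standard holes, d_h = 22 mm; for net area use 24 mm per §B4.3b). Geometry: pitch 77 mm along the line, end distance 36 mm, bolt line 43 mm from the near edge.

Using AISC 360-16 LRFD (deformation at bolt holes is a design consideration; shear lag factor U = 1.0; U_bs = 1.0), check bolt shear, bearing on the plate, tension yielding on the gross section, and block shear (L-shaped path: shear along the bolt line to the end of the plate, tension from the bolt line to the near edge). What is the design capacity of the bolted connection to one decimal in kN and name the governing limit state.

Bolt shear: A_b = π(20)²/4 = 314.16 mm². φR_n = 0.75 × 469 × 314.16 × 5 × 2 = 1105.1 kN.
Bearing (6 mm plate, F_u = 450 MPa): end bolts L_c = 36 − 22/2 = 25, R_n = min(1.2×25×6×450, 2.4×20×6×450) = 81 kN/bolt; interior L_c = 77 − 22 = 55, R_n = 129.6 kN/bolt. φR_n = 0.75 × (1×81 + 4×129.6) = 449.6 kN.
Tension yield (gross): A_g = 149×6 = 894 mm². φR_n = 0.90 × 345 × 894 = 277.6 kN.
Block shear: shear path 1×[36+4×77] = 1×344 mm, A_gv = 2064, A_nv = 1×(344 − 4.5×24)×6 = 1416 mm²; tension to near edge: (43 − 0.5×24)×6 = 186 mm². R_n = min(0.6×450×1416, 0.6×345×2064) + 1.0×450×186 = min(382.32, 427.25) + 83.7 = 466.02 kN. φR_n = 0.75 × 466.02 = 349.5 kN.
Governing: min(1105.1, 449.6, 277.6, 349.5) = 277.6 kN → gross-section yield.

277.6 kN (gross-section yield governs)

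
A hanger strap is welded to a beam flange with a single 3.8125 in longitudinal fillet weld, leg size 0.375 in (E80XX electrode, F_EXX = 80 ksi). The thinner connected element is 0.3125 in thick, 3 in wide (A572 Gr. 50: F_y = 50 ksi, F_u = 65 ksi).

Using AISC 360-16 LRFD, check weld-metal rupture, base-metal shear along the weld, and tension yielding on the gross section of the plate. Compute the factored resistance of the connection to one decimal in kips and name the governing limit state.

Weld metal: throat = 0.707×0.375 = 0.26513 in, L = 3.8125 in. φR_n = 0.75 × 0.6 × 80 × 0.26513 × 3.8125 = 36.4 kips.
Base metal shear (0.3125 in plate): yield φR_n = 1.0×0.6×50×0.3125×3.8125 = 35.7 kips; rupture φR_n = 0.75×0.6×65×0.3125×3.8125 = 34.8 kips; take 34.8 kips (rupture).
Tension yield (gross): A_g = 3×0.3125 = 0.9375 in². φR_n = 0.90 × 50 × 0.9375 = 42.2 kips.
Governing: min(36.4, 34.8, 42.2) = 34.8 kips → base-metal shear.

34.8 kips (base-metal shear governs)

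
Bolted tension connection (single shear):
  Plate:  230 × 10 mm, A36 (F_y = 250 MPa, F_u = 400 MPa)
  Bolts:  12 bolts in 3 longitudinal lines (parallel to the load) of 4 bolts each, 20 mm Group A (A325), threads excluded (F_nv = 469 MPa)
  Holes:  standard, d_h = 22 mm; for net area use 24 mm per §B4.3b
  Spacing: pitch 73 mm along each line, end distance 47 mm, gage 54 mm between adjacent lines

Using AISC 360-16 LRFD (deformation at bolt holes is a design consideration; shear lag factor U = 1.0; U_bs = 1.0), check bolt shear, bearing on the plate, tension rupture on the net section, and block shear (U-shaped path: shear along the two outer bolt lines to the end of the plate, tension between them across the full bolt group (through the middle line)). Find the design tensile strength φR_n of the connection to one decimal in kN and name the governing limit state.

Bolt shear: A_b = π(20)²/4 = 314.16 mm². φR_n = 0.75 × 469 × 314.16 × 12 × 1 = 1326.1 kN.
Bearing (10 mm plate, F_u = 400 MPa): end bolts L_c = 47 − 22/2 = 36, R_n = min(1.2×36×10×400, 2.4×20×10×400) = 172.8 kN/bolt; interior L_c = 73 − 22 = 51, R_n = 192 kN/bolt. φR_n = 0.75 × (3×172.8 + 9×192) = 1684.8 kN.
Tension rupture (net): A_n = (230 − 3×24)×10 = 1580 mm² (U = 1.0, A_e = A_n). φR_n = 0.75 × 400 × 1580 = 474.0 kN.
Block shear: shear path 2×[47+3×73] = 2×266 mm, A_gv = 5320, A_nv = 2×(266 − 3.5×24)×10 = 3640 mm²; tension across gage: (108 − 2×24)×10 = 600 mm². R_n = min(0.6×400×3640, 0.6×250×5320) + 1.0×400×600 = min(873.6, 798) + 240 = 1038 kN. φR_n = 0.75 × 1038 = 778.5 kN.
Governing: min(1326.1, 1684.8, 474.0, 778.5) = 474.0 kN → net-section rupture.

474.0 kN (net-section rupture governs)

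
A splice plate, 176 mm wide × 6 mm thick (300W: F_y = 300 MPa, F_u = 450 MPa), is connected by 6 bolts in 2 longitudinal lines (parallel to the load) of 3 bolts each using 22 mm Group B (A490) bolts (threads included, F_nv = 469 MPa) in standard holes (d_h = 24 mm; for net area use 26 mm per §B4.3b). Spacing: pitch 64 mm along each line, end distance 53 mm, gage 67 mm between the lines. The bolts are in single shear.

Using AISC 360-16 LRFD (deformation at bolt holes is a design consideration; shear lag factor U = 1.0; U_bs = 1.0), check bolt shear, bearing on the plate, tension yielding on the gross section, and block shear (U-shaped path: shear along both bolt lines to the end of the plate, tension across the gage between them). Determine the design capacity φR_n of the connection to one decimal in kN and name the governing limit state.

Bolt shear: A_b = π(22)²/4 = 380.13 mm². φR_n = 0.75 × 469 × 380.13 × 6 × 1 = 802.3 kN.
Bearing (6 mm plate, F_u = 450 MPa): end bolts L_c = 53 − 24/2 = 41, R_n = min(1.2×41×6×450, 2.4×22×6×450) = 132.84 kN/bolt; interior L_c = 64 − 24 = 40, R_n = 129.6 kN/bolt. φR_n = 0.75 × (2×132.84 + 4×129.6) = 588.1 kN.
Tension yield (gross): A_g = 176×6 = 1056 mm². φR_n = 0.90 × 300 × 1056 = 285.1 kN.
Block shear: shear path 2×[53+2×64] = 2×181 mm, A_gv = 2172, A_nv = 2×(181 − 2.5×26)×6 = 1392 mm²; tension across gage: (67 − 1×26)×6 = 246 mm². R_n = min(0.6×450×1392, 0.6×300×2172) + 1.0×450×246 = min(375.84, 390.96) + 110.7 = 486.54 kN. φR_n = 0.75 × 486.54 = 364.9 kN.
Governing: min(802.3, 588.1, 285.1, 364.9) = 285.1 kN → gross-section yield.

285.1 kN (gross-section yield governs)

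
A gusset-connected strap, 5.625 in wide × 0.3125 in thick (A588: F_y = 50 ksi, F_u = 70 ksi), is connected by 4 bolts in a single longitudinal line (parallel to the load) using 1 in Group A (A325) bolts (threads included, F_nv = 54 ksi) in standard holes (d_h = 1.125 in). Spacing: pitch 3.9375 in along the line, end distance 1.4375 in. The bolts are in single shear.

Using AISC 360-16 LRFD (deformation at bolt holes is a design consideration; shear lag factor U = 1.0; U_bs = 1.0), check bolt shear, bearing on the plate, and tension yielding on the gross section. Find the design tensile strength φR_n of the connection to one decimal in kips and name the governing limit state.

79.1 kips (gross-section yield governs)

Bolt shear: A_b = π(1)²/4 = 0.7854 in². φR_n = 0.75 × 54 × 0.7854 × 4 × 1 = 127.2 kips.
Bearing (0.3125 in plate, F_u = 70 ksi): end bolts L_c = 1.4375 − 1.125/2 = 0.875, R_n = min(1.2×0.875×0.3125×70, 2.4×1×0.3125×70) = 22.969 kips/bolt; interior L_c = 3.9375 − 1.125 = 2.8125, R_n = 52.5 kips/bolt. φR_n = 0.75 × (1×22.969 + 3×52.5) = 135.4 kips.
Tension yield (gross): A_g = 5.625×0.3125 = 1.7578 in². φR_n = 0.90 × 50 × 1.7578 = 79.1 kips.
Governing: min(127.2, 135.4, 79.1) = 79.1 kips → gross-section yield.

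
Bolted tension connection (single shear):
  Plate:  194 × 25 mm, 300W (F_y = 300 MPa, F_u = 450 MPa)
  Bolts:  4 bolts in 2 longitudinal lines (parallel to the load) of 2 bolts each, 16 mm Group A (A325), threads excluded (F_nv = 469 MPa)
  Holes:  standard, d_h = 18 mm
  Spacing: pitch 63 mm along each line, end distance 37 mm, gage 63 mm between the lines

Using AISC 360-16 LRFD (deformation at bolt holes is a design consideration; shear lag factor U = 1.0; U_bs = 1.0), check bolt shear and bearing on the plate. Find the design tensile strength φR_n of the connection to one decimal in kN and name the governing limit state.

Bolt shear: A_b = π(16)²/4 = 201.06 mm². φR_n = 0.75 × 469 × 201.06 × 4 × 1 = 282.9 kN.
Bearing (25 mm plate, F_u = 450 MPa): end bolts L_c = 37 − 18/2 = 28, R_n = min(1.2×28×25×450, 2.4×16×25×450) = 378 kN/bolt; interior L_c = 63 − 18 = 45, R_n = 432 kN/bolt. φR_n = 0.75 × (2×378 + 2×432) = 1215.0 kN.
Governing: min(282.9, 1215.0) = 282.9 kN → bolt shear.

282.9 kN (bolt shear governs)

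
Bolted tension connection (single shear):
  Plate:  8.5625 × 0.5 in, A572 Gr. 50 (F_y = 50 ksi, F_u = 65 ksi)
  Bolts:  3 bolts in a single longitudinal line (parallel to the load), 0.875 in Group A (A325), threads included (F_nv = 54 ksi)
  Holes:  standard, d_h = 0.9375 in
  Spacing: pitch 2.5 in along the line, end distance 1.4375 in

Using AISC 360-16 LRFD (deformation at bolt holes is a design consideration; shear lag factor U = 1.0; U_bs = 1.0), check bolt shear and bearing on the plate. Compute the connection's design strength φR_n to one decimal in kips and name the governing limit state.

Bolt shear: A_b = π(0.875)²/4 = 0.60132 in². φR_n = 0.75 × 54 × 0.60132 × 3 × 1 = 73.1 kips.
Bearing (0.5 in plate, F_u = 65 ksi): end bolts L_c = 1.4375 − 0.9375/2 = 0.96875, R_n = min(1.2×0.96875×0.5×65, 2.4×0.875×0.5×65) = 37.781 kips/bolt; interior L_c = 2.5 − 0.9375 = 1.5625, R_n = 60.938 kips/bolt. φR_n = 0.75 × (1×37.781 + 2×60.938) = 119.7 kips.
Governing: min(73.1, 119.7) = 73.1 kips → bolt shear.

73.1 kips (bolt shear governs)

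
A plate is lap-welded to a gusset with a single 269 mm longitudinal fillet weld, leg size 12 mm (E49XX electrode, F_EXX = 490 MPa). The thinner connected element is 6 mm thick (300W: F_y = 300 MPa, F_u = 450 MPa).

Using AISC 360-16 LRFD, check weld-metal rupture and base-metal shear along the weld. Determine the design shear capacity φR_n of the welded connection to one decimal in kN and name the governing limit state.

Weld metal: throat = 0.707×12 = 8.484 mm, L = 269 mm. φR_n = 0.75 × 0.6 × 490 × 8.484 × 269 = 503.2 kN.
Base metal shear (6 mm plate): yield φR_n = 1.0×0.6×300×6×269 = 290.5 kN; rupture φR_n = 0.75×0.6×450×6×269 = 326.8 kN; take 290.5 kN (yield).
Governing: min(503.2, 290.5) = 290.5 kN → base-metal shear.

290.5 kN (base-metal shear governs)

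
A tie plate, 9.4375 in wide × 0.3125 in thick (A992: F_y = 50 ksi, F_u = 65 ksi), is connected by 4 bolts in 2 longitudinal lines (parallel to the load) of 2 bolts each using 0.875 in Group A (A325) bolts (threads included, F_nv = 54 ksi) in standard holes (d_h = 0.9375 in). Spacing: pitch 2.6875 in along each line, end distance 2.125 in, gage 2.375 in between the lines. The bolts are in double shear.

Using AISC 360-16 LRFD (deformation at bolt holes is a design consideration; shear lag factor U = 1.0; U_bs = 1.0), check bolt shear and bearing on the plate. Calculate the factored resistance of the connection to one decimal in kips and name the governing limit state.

124.5 kips (bearing governs)

Bolt shear: A_b = π(0.875)²/4 = 0.60132 in². φR_n = 0.75 × 54 × 0.60132 × 4 × 2 = 194.8 kips.
Bearing (0.3125 in plate, F_u = 65 ksi): end bolts L_c = 2.125 − 0.9375/2 = 1.65625, R_n = min(1.2×1.65625×0.3125×65, 2.4×0.875×0.3125×65) = 40.371 kips/bolt; interior L_c = 2.6875 − 0.9375 = 1.75, R_n = 42.656 kips/bolt. φR_n = 0.75 × (2×40.371 + 2×42.656) = 124.5 kips.
Governing: min(194.8, 124.5) = 124.5 kips → bearing.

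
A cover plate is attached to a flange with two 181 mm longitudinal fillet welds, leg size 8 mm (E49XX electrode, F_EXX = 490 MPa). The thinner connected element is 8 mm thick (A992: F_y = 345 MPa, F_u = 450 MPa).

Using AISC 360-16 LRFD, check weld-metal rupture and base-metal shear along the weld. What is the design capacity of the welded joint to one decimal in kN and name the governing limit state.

451.5 kN (weld metal governs)

Weld metal: throat = 0.707×8 = 5.656 mm, L = 2×181 = 362 mm. φR_n = 0.75 × 0.6 × 490 × 5.656 × 362 = 451.5 kN.
Base metal shear (8 mm plate): yield φR_n = 1.0×0.6×345×8×362 = 599.5 kN; rupture φR_n = 0.75×0.6×450×8×362 = 586.4 kN; take 586.4 kN (rupture).
Governing: min(451.5, 586.4) = 451.5 kN → weld metal.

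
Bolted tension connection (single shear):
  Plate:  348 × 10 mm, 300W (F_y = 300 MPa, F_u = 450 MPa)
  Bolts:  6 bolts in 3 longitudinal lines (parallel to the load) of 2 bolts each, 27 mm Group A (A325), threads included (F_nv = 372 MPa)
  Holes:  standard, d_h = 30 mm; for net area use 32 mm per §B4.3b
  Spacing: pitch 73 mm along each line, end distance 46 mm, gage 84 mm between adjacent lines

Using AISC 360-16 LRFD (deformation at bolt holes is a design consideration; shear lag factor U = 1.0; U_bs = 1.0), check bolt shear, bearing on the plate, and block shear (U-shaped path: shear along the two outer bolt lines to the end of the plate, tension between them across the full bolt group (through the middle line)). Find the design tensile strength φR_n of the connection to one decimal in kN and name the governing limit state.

638.6 kN (block shear governs)

Bolt shear: A_b = π(27)²/4 = 572.56 mm². φR_n = 0.75 × 372 × 572.56 × 6 × 1 = 958.5 kN.
Bearing (10 mm plate, F_u = 450 MPa): end bolts L_c = 46 − 30/2 = 31, R_n = min(1.2×31×10×450, 2.4×27×10×450) = 167.4 kN/bolt; interior L_c = 73 − 30 = 43, R_n = 232.2 kN/bolt. φR_n = 0.75 × (3×167.4 + 3×232.2) = 899.1 kN.
Block shear: shear path 2×[46+1×73] = 2×119 mm, A_gv = 2380, A_nv = 2×(119 − 1.5×32)×10 = 1420 mm²; tension across gage: (168 − 2×32)×10 = 1040 mm². R_n = min(0.6×450×1420, 0.6×300×2380) + 1.0×450×1040 = min(383.4, 428.4) + 468 = 851.4 kN. φR_n = 0.75 × 851.4 = 638.6 kN.
Governing: min(958.5, 899.1, 638.6) = 638.6 kN → block shear.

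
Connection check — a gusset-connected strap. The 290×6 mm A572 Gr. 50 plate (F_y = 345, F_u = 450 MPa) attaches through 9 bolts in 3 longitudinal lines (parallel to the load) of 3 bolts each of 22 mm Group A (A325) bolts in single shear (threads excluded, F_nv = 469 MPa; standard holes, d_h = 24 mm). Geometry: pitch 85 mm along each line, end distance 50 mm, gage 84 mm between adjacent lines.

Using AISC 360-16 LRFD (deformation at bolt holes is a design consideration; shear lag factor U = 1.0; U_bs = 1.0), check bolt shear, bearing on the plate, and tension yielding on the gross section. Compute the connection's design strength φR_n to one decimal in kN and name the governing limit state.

540.3 kN (gross-section yield governs)

Bolt shear: A_b = π(22)²/4 = 380.13 mm². φR_n = 0.75 × 469 × 380.13 × 9 × 1 = 1203.4 kN.
Bearing (6 mm plate, F_u = 450 MPa): end bolts L_c = 50 − 24/2 = 38, R_n = min(1.2×38×6×450, 2.4×22×6×450) = 123.12 kN/bolt; interior L_c = 85 − 24 = 61, R_n = 142.56 kN/bolt. φR_n = 0.75 × (3×123.12 + 6×142.56) = 918.5 kN.
Tension yield (gross): A_g = 290×6 = 1740 mm². φR_n = 0.90 × 345 × 1740 = 540.3 kN.
Governing: min(1203.4, 918.5, 540.3) = 540.3 kN → gross-section yield.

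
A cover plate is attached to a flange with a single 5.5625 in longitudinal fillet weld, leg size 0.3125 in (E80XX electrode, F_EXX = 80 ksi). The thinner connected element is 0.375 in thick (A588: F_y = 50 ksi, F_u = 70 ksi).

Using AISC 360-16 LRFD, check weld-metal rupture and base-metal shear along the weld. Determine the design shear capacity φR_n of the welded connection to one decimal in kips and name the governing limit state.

Weld metal: throat = 0.707×0.3125 = 0.22094 in, L = 5.5625 in. φR_n = 0.75 × 0.6 × 80 × 0.22094 × 5.5625 = 44.2 kips.
Base metal shear (0.375 in plate): yield φR_n = 1.0×0.6×50×0.375×5.5625 = 62.6 kips; rupture φR_n = 0.75×0.6×70×0.375×5.5625 = 65.7 kips; take 62.6 kips (yield).
Governing: min(44.2, 62.6) = 44.2 kips → weld metal.

44.2 kips (weld metal governs)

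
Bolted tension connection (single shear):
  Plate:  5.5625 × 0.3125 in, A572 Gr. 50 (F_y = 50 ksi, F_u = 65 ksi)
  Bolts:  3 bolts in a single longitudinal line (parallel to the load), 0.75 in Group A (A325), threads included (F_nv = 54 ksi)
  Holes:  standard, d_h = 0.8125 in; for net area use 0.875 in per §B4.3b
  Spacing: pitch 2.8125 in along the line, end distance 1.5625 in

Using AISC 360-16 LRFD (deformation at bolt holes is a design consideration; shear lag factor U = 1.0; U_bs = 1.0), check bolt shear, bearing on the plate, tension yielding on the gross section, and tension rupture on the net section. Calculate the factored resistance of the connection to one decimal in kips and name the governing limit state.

Bolt shear: A_b = π(0.75)²/4 = 0.44179 in². φR_n = 0.75 × 54 × 0.44179 × 3 × 1 = 53.7 kips.
Bearing (0.3125 in plate, F_u = 65 ksi): end bolts L_c = 1.5625 − 0.8125/2 = 1.15625, R_n = min(1.2×1.15625×0.3125×65, 2.4×0.75×0.3125×65) = 28.184 kips/bolt; interior L_c = 2.8125 − 0.8125 = 2, R_n = 36.563 kips/bolt. φR_n = 0.75 × (1×28.184 + 2×36.563) = 76.0 kips.
Tension yield (gross): A_g = 5.5625×0.3125 = 1.7383 in². φR_n = 0.90 × 50 × 1.7383 = 78.2 kips.
Tension rupture (net): A_n = (5.5625 − 1×0.875)×0.3125 = 1.4648 in² (U = 1.0, A_e = A_n). φR_n = 0.75 × 65 × 1.4648 = 71.4 kips.
Governing: min(53.7, 76.0, 78.2, 71.4) = 53.7 kips → bolt shear.

53.7 kips (bolt shear governs)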